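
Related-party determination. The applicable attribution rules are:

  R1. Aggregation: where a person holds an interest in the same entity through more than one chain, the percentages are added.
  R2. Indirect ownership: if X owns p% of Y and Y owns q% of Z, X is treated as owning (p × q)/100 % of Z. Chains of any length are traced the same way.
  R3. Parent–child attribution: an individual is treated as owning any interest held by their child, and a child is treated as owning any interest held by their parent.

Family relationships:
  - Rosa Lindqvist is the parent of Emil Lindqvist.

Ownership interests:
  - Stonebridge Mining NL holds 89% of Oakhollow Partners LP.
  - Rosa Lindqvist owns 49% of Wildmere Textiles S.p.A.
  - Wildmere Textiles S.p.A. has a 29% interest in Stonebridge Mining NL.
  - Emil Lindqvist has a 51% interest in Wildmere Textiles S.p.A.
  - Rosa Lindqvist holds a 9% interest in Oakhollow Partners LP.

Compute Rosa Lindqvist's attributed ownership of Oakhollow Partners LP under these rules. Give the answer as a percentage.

By parent–child attribution (R3), Rosa Lindqvist is treated as also owning Emil Lindqvist's interest in Wildmere Textiles S.p.A, giving 49% + 51% = 100%.
Chain via Wildmere Textiles S.p.A. → Stonebridge Mining NL (R2): 100% × 29% × 89% = 25.81% of Oakhollow Partners LP.
Direct interest in Oakhollow Partners LP: 9%.
Aggregating (R1): 25.81% + 9% = 34.81%.

34.81%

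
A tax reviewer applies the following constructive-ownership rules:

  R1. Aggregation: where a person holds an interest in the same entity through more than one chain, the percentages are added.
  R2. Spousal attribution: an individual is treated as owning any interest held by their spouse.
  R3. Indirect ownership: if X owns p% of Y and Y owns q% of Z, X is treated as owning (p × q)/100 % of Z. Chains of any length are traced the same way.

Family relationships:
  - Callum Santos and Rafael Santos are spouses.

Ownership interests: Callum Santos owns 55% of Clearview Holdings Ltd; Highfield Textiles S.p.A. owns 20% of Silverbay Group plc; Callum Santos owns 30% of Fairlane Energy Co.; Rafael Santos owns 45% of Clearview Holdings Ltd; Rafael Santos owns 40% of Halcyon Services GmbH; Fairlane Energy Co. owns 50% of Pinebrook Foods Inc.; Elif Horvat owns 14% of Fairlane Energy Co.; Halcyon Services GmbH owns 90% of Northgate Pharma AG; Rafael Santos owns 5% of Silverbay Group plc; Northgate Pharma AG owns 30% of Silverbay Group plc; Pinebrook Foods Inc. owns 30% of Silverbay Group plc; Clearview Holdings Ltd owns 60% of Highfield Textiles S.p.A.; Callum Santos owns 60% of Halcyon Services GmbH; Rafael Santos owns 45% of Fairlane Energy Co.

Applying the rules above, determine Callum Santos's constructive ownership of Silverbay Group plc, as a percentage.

By spousal attribution (R2), Callum Santos is treated as also owning Rafael Santos's interest in Halcyon Services GmbH, giving 60% + 40% = 100%.
By spousal attribution (R2), Callum Santos is treated as also owning Rafael Santos's interest in Clearview Holdings Ltd, giving 55% + 45% = 100%.
By spousal attribution (R2), Callum Santos is treated as also owning Rafael Santos's interest in Fairlane Energy Co, giving 30% + 45% = 75%.
By spousal attribution (R2), Callum Santos is treated as owning Rafael Santos's 5% interest in Silverbay Group plc.
Chain via Halcyon Services GmbH → Northgate Pharma AG (R3): 100% × 90% × 30% = 27% of Silverbay Group plc.
Chain via Clearview Holdings Ltd → Highfield Textiles S.p.A. (R3): 100% × 60% × 20% = 12% of Silverbay Group plc.
Chain via Fairlane Energy Co. → Pinebrook Foods Inc. (R3): 75% × 50% × 30% = 11.25% of Silverbay Group plc.
Direct interest in Silverbay Group plc: 5%.
Aggregating (R1): 27% + 12% + 11.25% + 5% = 55.25%.

55.25%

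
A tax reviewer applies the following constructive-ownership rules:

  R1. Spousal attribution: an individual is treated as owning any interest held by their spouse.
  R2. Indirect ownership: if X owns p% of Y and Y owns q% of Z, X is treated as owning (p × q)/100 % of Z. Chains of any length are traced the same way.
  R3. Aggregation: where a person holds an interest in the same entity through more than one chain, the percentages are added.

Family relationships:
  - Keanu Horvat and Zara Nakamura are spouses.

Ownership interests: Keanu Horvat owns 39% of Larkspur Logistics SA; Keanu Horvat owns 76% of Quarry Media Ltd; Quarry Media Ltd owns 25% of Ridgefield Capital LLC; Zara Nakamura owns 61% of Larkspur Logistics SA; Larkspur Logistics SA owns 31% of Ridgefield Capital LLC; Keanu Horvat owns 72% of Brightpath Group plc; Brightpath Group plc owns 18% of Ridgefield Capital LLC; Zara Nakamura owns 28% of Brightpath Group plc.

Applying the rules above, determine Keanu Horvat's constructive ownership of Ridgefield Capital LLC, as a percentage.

By spousal attribution (R1), Keanu Horvat is treated as also owning Zara Nakamura's interest in Brightpath Group plc, giving 72% + 28% = 100%.
By spousal attribution (R1), Keanu Horvat is treated as also owning Zara Nakamura's interest in Larkspur Logistics SA, giving 39% + 61% = 100%.
Chain via Quarry Media Ltd (R2): 76% × 25% = 19% of Ridgefield Capital LLC.
Chain via Brightpath Group plc (R2): 100% × 18% = 18% of Ridgefield Capital LLC.
Chain via Larkspur Logistics SA (R2): 100% × 31% = 31% of Ridgefield Capital LLC.
Aggregating (R3): 19% + 18% + 31% = 68%.

68%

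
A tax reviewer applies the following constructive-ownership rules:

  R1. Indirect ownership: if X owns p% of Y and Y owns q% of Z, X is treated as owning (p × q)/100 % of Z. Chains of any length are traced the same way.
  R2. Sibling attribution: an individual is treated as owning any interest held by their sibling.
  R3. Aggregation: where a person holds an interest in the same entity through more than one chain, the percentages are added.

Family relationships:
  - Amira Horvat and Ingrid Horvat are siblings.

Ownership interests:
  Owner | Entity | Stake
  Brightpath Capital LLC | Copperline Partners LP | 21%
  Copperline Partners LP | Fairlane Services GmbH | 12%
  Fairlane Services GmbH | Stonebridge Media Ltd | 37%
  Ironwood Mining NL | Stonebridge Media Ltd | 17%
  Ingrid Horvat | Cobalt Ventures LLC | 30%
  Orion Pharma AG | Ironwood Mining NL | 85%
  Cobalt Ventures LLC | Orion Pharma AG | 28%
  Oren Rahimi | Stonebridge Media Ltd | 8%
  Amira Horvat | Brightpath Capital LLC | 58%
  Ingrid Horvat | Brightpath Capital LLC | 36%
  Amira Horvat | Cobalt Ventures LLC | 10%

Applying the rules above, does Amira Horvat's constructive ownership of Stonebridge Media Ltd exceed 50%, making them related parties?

By sibling attribution (R2), Amira Horvat is treated as also owning Ingrid Horvat's interest in Cobalt Ventures LLC, giving 10% + 30% = 40%.
By sibling attribution (R2), Amira Horvat is treated as also owning Ingrid Horvat's interest in Brightpath Capital LLC, giving 58% + 36% = 94%.
Chain via Cobalt Ventures LLC → Orion Pharma AG → Ironwood Mining NL (R1): 40% × 28% × 85% × 17% = 1.6184% of Stonebridge Media Ltd.
Chain via Brightpath Capital LLC → Copperline Partners LP → Fairlane Services GmbH (R1): 94% × 21% × 12% × 37% = 0.876456% of Stonebridge Media Ltd.
Aggregating (R3): 1.6184% + 0.876456% = 2.494856%.
2.494856% does not exceed the 50% threshold, so Amira is not a related party to Stonebridge Media Ltd.

No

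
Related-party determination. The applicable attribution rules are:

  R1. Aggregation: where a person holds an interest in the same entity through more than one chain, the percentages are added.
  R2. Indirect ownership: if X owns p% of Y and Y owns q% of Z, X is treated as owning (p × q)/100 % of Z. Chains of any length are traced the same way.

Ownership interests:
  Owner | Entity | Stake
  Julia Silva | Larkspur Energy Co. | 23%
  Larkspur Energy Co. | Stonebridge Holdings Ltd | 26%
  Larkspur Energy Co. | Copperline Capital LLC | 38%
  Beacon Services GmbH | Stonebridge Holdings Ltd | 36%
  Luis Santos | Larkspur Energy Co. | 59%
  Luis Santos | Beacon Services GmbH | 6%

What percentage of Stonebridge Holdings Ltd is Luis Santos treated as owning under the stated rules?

17.5%

Chain via Beacon Services GmbH (R2): 6% × 36% = 2.16% of Stonebridge Holdings Ltd.
Chain via Larkspur Energy Co. (R2): 59% × 26% = 15.34% of Stonebridge Holdings Ltd.
Aggregating (R1): 2.16% + 15.34% = 17.5%.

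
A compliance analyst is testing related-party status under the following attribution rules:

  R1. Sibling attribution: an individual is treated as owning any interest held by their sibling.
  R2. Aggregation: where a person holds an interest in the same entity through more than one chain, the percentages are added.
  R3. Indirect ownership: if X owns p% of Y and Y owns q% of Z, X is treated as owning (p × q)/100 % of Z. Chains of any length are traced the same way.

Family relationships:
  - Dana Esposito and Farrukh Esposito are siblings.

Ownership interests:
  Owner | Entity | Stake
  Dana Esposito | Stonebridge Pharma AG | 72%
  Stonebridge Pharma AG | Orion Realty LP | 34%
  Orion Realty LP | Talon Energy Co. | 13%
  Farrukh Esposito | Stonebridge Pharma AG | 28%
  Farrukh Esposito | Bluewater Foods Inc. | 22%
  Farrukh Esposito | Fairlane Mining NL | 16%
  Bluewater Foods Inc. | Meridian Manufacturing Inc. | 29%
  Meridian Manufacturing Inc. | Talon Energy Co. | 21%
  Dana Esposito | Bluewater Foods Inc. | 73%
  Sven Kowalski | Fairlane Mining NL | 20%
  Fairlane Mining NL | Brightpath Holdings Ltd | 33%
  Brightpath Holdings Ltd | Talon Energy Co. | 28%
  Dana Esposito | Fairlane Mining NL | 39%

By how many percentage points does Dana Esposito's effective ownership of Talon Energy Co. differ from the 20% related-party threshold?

4.7125

By sibling attribution (R1), Dana Esposito is treated as also owning Farrukh Esposito's interest in Stonebridge Pharma AG, giving 72% + 28% = 100%.
By sibling attribution (R1), Dana Esposito is treated as also owning Farrukh Esposito's interest in Fairlane Mining NL, giving 39% + 16% = 55%.
By sibling attribution (R1), Dana Esposito is treated as also owning Farrukh Esposito's interest in Bluewater Foods Inc, giving 73% + 22% = 95%.
Chain via Stonebridge Pharma AG → Orion Realty LP (R3): 100% × 34% × 13% = 4.42% of Talon Energy Co.
Chain via Fairlane Mining NL → Brightpath Holdings Ltd (R3): 55% × 33% × 28% = 5.082% of Talon Energy Co.
Chain via Bluewater Foods Inc. → Meridian Manufacturing Inc. (R3): 95% × 29% × 21% = 5.7855% of Talon Energy Co.
Aggregating (R2): 4.42% + 5.082% + 5.7855% = 15.2875%.
15.2875% falls short of the 20% threshold by 4.7125 percentage points.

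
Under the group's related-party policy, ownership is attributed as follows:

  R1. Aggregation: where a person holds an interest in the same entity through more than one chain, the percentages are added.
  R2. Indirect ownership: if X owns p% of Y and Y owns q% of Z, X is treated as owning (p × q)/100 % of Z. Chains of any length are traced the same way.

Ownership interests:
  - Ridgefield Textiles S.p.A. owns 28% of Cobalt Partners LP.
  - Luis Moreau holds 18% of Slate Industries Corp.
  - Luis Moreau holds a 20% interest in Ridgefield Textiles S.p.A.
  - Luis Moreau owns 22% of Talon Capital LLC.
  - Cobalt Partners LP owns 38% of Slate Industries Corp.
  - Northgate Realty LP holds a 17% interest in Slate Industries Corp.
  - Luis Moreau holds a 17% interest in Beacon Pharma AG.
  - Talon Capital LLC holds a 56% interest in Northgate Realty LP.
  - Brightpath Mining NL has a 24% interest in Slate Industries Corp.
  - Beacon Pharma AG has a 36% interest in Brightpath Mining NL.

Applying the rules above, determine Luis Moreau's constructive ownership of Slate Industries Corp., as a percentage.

23.6912%

Chain via Ridgefield Textiles S.p.A. → Cobalt Partners LP (R2): 20% × 28% × 38% = 2.128% of Slate Industries Corp.
Chain via Talon Capital LLC → Northgate Realty LP (R2): 22% × 56% × 17% = 2.0944% of Slate Industries Corp.
Chain via Beacon Pharma AG → Brightpath Mining NL (R2): 17% × 36% × 24% = 1.4688% of Slate Industries Corp.
Direct interest in Slate Industries Corp: 18%.
Aggregating (R1): 2.128% + 2.0944% + 1.4688% + 18% = 23.6912%.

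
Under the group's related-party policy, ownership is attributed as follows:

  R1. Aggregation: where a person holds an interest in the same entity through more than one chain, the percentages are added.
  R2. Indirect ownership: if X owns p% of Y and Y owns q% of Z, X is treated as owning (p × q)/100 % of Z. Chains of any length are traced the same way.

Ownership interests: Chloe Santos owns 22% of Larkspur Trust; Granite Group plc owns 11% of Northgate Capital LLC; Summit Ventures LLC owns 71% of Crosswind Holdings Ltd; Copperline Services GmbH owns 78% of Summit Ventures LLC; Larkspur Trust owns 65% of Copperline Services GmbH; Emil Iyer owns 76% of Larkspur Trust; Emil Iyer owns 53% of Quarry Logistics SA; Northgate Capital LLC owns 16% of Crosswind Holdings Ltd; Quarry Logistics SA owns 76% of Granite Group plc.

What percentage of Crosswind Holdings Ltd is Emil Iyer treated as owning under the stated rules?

28.066648%

Chain via Larkspur Trust → Copperline Services GmbH → Summit Ventures LLC (R2): 76% × 65% × 78% × 71% = 27.35772% of Crosswind Holdings Ltd.
Chain via Quarry Logistics SA → Granite Group plc → Northgate Capital LLC (R2): 53% × 76% × 11% × 16% = 0.708928% of Crosswind Holdings Ltd.
Aggregating (R1): 27.35772% + 0.708928% = 28.066648%.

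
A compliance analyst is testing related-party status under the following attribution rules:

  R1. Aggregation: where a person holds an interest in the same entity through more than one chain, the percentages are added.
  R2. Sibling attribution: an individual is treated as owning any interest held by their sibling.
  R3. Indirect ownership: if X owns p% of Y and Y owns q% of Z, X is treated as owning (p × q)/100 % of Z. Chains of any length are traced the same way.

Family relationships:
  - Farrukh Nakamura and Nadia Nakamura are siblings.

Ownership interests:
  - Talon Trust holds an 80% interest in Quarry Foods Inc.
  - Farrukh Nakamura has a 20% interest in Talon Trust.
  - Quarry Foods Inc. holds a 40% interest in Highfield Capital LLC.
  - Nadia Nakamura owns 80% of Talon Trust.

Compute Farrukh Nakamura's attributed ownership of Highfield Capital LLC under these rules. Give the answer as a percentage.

32%

By sibling attribution (R2), Farrukh Nakamura is treated as also owning Nadia Nakamura's interest in Talon Trust, giving 20% + 80% = 100%.
Chain via Talon Trust → Quarry Foods Inc. (R3): 100% × 80% × 40% = 32% of Highfield Capital LLC.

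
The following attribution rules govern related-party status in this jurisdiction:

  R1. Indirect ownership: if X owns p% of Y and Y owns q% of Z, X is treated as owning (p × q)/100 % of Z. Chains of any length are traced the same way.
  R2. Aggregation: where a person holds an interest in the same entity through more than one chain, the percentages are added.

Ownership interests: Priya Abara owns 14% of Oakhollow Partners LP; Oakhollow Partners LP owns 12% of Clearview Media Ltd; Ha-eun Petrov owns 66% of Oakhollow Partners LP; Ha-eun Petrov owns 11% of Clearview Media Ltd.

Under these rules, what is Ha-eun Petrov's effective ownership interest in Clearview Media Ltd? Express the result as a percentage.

Chain via Oakhollow Partners LP (R1): 66% × 12% = 7.92% of Clearview Media Ltd.
Direct interest in Clearview Media Ltd: 11%.
Aggregating (R2): 7.92% + 11% = 18.92%.

18.92%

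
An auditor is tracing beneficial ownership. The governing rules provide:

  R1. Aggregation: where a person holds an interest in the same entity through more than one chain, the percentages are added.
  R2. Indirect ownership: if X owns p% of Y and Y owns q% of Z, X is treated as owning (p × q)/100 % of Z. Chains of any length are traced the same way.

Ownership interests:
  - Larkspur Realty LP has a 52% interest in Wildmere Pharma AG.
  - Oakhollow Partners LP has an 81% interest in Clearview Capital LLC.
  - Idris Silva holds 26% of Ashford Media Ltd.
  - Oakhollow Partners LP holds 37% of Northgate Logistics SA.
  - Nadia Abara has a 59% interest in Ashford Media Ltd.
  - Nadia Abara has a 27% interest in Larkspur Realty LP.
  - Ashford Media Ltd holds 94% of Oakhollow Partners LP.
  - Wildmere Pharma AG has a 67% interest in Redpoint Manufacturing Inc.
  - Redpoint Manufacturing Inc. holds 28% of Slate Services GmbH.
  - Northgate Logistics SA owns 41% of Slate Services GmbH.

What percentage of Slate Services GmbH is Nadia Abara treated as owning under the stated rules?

11.047186%

Chain via Larkspur Realty LP → Wildmere Pharma AG → Redpoint Manufacturing Inc. (R2): 27% × 52% × 67% × 28% = 2.633904% of Slate Services GmbH.
Chain via Ashford Media Ltd → Oakhollow Partners LP → Northgate Logistics SA (R2): 59% × 94% × 37% × 41% = 8.413282% of Slate Services GmbH.
Aggregating (R1): 2.633904% + 8.413282% = 11.047186%.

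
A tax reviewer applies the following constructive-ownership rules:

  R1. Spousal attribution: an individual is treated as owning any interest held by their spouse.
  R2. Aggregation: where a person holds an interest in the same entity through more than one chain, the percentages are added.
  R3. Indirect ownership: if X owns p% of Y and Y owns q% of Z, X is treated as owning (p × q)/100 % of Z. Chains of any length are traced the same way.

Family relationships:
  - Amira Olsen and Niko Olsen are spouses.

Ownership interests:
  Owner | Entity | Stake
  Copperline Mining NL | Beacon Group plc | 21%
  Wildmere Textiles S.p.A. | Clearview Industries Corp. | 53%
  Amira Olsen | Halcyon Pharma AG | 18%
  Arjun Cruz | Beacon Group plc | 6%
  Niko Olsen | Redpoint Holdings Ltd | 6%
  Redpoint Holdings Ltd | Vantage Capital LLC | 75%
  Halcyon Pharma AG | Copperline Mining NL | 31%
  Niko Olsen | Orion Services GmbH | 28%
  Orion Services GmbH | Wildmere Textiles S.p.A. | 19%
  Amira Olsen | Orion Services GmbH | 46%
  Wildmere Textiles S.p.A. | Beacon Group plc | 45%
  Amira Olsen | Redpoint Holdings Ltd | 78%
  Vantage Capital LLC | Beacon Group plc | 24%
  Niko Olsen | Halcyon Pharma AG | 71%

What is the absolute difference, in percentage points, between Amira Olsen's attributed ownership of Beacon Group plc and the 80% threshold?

52.7591

By spousal attribution (R1), Amira Olsen is treated as also owning Niko Olsen's interest in Orion Services GmbH, giving 46% + 28% = 74%.
By spousal attribution (R1), Amira Olsen is treated as also owning Niko Olsen's interest in Halcyon Pharma AG, giving 18% + 71% = 89%.
By spousal attribution (R1), Amira Olsen is treated as also owning Niko Olsen's interest in Redpoint Holdings Ltd, giving 78% + 6% = 84%.
Chain via Orion Services GmbH → Wildmere Textiles S.p.A. (R3): 74% × 19% × 45% = 6.327% of Beacon Group plc.
Chain via Halcyon Pharma AG → Copperline Mining NL (R3): 89% × 31% × 21% = 5.7939% of Beacon Group plc.
Chain via Redpoint Holdings Ltd → Vantage Capital LLC (R3): 84% × 75% × 24% = 15.12% of Beacon Group plc.
Aggregating (R2): 6.327% + 5.7939% + 15.12% = 27.2409%.
27.2409% falls short of the 80% threshold by 52.7591 percentage points.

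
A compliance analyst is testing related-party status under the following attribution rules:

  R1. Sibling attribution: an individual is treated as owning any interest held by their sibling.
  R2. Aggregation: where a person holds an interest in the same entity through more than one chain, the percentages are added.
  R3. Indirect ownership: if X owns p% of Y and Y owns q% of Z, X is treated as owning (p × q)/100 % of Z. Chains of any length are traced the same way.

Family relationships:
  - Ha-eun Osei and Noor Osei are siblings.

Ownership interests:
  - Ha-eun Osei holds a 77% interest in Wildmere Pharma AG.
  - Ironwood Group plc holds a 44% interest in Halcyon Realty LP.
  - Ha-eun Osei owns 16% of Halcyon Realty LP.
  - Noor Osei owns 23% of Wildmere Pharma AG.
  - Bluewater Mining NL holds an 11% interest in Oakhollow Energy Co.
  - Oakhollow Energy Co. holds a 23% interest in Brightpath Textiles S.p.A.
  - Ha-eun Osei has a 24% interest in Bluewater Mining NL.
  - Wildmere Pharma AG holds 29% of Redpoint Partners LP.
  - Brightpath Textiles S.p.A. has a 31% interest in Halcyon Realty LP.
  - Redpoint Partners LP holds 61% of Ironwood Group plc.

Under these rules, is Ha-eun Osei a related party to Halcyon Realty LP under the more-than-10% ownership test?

By sibling attribution (R1), Ha-eun Osei is treated as also owning Noor Osei's interest in Wildmere Pharma AG, giving 77% + 23% = 100%.
Chain via Wildmere Pharma AG → Redpoint Partners LP → Ironwood Group plc (R3): 100% × 29% × 61% × 44% = 7.7836% of Halcyon Realty LP.
Chain via Bluewater Mining NL → Oakhollow Energy Co. → Brightpath Textiles S.p.A. (R3): 24% × 11% × 23% × 31% = 0.188232% of Halcyon Realty LP.
Direct interest in Halcyon Realty LP: 16%.
Aggregating (R2): 7.7836% + 0.188232% + 16% = 23.971832%.
23.971832% exceeds the 10% threshold, so Ha-eun is a related party to Halcyon Realty LP.

Yes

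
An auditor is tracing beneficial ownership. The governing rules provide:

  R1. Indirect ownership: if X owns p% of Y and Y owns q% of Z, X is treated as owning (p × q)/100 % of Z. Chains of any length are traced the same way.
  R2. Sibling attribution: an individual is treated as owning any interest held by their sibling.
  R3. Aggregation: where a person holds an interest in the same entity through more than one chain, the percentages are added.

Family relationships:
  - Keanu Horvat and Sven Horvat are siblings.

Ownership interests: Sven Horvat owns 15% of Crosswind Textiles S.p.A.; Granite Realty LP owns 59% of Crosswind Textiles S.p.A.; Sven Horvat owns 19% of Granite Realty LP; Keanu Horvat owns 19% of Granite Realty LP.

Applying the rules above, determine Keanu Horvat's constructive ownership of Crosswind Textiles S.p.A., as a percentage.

By sibling attribution (R2), Keanu Horvat is treated as also owning Sven Horvat's interest in Granite Realty LP, giving 19% + 19% = 38%.
By sibling attribution (R2), Keanu Horvat is treated as owning Sven Horvat's 15% interest in Crosswind Textiles S.p.A.
Chain via Granite Realty LP (R1): 38% × 59% = 22.42% of Crosswind Textiles S.p.A.
Direct interest in Crosswind Textiles S.p.A: 15%.
Aggregating (R3): 22.42% + 15% = 37.42%.

37.42%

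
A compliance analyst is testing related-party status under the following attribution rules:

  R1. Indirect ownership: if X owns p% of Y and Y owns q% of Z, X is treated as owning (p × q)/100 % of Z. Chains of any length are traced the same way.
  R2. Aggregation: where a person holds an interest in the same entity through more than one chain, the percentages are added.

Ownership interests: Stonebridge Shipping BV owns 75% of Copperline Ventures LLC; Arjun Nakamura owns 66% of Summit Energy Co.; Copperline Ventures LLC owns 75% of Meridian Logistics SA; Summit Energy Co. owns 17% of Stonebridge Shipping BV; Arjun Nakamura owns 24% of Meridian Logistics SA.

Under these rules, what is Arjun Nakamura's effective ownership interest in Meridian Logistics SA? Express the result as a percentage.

30.31125%

Chain via Summit Energy Co. → Stonebridge Shipping BV → Copperline Ventures LLC (R1): 66% × 17% × 75% × 75% = 6.31125% of Meridian Logistics SA.
Direct interest in Meridian Logistics SA: 24%.
Aggregating (R2): 6.31125% + 24% = 30.31125%.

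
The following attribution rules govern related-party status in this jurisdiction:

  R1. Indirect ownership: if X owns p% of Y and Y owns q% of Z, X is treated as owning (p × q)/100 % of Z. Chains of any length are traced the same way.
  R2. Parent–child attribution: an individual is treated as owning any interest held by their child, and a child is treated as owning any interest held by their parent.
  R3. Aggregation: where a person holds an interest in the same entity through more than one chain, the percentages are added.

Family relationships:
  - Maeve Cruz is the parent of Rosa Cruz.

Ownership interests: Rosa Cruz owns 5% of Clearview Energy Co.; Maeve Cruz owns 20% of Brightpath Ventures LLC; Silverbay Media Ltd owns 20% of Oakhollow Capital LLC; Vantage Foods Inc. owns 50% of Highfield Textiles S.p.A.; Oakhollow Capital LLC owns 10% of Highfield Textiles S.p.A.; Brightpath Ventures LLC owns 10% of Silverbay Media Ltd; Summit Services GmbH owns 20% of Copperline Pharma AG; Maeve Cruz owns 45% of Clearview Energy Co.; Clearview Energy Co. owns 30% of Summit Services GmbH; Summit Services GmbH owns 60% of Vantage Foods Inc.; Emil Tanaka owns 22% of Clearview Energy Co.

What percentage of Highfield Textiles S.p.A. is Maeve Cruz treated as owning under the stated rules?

By parent–child attribution (R2), Maeve Cruz is treated as also owning Rosa Cruz's interest in Clearview Energy Co, giving 45% + 5% = 50%.
Chain via Clearview Energy Co. → Summit Services GmbH → Vantage Foods Inc. (R1): 50% × 30% × 60% × 50% = 4.5% of Highfield Textiles S.p.A.
Chain via Brightpath Ventures LLC → Silverbay Media Ltd → Oakhollow Capital LLC (R1): 20% × 10% × 20% × 10% = 0.04% of Highfield Textiles S.p.A.
Aggregating (R3): 4.5% + 0.04% = 4.54%.

4.54%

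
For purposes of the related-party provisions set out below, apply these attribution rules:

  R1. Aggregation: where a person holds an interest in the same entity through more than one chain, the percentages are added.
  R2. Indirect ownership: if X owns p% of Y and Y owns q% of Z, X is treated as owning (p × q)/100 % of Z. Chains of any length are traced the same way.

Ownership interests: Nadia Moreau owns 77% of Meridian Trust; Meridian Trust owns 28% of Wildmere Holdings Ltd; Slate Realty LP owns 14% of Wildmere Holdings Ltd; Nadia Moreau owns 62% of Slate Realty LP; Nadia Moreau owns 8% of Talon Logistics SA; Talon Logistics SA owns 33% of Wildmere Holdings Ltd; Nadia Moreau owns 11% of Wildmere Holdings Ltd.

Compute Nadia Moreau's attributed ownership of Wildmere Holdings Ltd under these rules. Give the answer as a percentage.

43.88%

Chain via Meridian Trust (R2): 77% × 28% = 21.56% of Wildmere Holdings Ltd.
Chain via Slate Realty LP (R2): 62% × 14% = 8.68% of Wildmere Holdings Ltd.
Chain via Talon Logistics SA (R2): 8% × 33% = 2.64% of Wildmere Holdings Ltd.
Direct interest in Wildmere Holdings Ltd: 11%.
Aggregating (R1): 21.56% + 8.68% + 2.64% + 11% = 43.88%.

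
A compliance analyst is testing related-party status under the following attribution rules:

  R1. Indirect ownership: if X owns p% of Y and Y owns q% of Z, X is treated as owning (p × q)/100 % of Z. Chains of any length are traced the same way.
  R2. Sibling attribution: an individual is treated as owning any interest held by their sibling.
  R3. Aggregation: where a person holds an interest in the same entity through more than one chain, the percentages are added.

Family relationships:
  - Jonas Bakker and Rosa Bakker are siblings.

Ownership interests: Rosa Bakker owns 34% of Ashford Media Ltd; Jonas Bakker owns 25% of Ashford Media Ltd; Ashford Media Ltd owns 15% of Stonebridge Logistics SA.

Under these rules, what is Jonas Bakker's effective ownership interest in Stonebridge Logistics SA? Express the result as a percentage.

By sibling attribution (R2), Jonas Bakker is treated as also owning Rosa Bakker's interest in Ashford Media Ltd, giving 25% + 34% = 59%.
Chain via Ashford Media Ltd (R1): 59% × 15% = 8.85% of Stonebridge Logistics SA.

8.85%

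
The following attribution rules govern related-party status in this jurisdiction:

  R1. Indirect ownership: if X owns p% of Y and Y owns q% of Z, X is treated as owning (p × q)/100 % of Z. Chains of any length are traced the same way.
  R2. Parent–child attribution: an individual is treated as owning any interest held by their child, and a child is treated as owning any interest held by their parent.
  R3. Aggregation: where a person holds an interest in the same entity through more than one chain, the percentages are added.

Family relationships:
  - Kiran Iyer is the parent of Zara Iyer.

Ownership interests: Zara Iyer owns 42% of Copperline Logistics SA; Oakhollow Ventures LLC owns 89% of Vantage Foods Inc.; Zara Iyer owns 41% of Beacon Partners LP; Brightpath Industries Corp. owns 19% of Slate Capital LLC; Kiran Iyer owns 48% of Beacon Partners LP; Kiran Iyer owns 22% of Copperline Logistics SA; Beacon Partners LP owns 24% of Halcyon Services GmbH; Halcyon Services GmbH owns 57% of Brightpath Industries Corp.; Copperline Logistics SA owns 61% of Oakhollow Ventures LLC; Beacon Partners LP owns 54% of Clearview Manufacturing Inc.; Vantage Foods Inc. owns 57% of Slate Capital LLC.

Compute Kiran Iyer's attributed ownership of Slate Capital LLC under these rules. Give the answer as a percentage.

By parent–child attribution (R2), Kiran Iyer is treated as also owning Zara Iyer's interest in Beacon Partners LP, giving 48% + 41% = 89%.
By parent–child attribution (R2), Kiran Iyer is treated as also owning Zara Iyer's interest in Copperline Logistics SA, giving 22% + 42% = 64%.
Chain via Beacon Partners LP → Halcyon Services GmbH → Brightpath Industries Corp. (R1): 89% × 24% × 57% × 19% = 2.313288% of Slate Capital LLC.
Chain via Copperline Logistics SA → Oakhollow Ventures LLC → Vantage Foods Inc. (R1): 64% × 61% × 89% × 57% = 19.804992% of Slate Capital LLC.
Aggregating (R3): 2.313288% + 19.804992% = 22.11828%.

22.11828%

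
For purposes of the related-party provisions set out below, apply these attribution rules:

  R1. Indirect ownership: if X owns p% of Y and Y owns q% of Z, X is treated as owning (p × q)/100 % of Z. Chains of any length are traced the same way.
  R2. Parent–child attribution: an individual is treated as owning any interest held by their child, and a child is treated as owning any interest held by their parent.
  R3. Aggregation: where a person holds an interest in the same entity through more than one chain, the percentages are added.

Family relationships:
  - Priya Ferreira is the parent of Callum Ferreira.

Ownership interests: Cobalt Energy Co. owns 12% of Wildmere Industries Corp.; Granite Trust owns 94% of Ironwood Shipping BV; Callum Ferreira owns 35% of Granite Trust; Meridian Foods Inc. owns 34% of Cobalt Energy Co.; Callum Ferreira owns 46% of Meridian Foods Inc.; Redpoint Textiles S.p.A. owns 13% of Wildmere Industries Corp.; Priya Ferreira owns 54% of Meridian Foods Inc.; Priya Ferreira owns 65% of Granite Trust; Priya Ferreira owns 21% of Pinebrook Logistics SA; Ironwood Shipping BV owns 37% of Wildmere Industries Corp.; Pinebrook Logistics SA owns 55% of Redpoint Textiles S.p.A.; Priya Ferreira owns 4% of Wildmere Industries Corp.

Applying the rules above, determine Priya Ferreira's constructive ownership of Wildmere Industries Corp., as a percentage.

44.3615%

By parent–child attribution (R2), Priya Ferreira is treated as also owning Callum Ferreira's interest in Granite Trust, giving 65% + 35% = 100%.
By parent–child attribution (R2), Priya Ferreira is treated as also owning Callum Ferreira's interest in Meridian Foods Inc, giving 54% + 46% = 100%.
Chain via Pinebrook Logistics SA → Redpoint Textiles S.p.A. (R1): 21% × 55% × 13% = 1.5015% of Wildmere Industries Corp.
Chain via Granite Trust → Ironwood Shipping BV (R1): 100% × 94% × 37% = 34.78% of Wildmere Industries Corp.
Chain via Meridian Foods Inc. → Cobalt Energy Co. (R1): 100% × 34% × 12% = 4.08% of Wildmere Industries Corp.
Direct interest in Wildmere Industries Corp: 4%.
Aggregating (R3): 1.5015% + 34.78% + 4.08% + 4% = 44.3615%.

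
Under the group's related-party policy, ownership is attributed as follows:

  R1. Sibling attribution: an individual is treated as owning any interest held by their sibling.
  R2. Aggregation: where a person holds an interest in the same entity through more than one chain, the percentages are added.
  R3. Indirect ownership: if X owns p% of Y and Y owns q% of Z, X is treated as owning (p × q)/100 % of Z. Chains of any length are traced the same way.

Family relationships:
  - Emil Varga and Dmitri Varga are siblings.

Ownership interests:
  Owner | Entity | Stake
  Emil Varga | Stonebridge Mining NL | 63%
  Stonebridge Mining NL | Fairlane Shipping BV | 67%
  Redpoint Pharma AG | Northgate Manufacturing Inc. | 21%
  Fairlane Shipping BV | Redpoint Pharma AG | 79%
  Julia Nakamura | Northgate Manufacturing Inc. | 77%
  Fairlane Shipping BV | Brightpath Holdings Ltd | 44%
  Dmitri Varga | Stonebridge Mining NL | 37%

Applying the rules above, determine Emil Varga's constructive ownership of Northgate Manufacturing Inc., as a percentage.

By sibling attribution (R1), Emil Varga is treated as also owning Dmitri Varga's interest in Stonebridge Mining NL, giving 63% + 37% = 100%.
Chain via Stonebridge Mining NL → Fairlane Shipping BV → Redpoint Pharma AG (R3): 100% × 67% × 79% × 21% = 11.1153% of Northgate Manufacturing Inc.

11.1153%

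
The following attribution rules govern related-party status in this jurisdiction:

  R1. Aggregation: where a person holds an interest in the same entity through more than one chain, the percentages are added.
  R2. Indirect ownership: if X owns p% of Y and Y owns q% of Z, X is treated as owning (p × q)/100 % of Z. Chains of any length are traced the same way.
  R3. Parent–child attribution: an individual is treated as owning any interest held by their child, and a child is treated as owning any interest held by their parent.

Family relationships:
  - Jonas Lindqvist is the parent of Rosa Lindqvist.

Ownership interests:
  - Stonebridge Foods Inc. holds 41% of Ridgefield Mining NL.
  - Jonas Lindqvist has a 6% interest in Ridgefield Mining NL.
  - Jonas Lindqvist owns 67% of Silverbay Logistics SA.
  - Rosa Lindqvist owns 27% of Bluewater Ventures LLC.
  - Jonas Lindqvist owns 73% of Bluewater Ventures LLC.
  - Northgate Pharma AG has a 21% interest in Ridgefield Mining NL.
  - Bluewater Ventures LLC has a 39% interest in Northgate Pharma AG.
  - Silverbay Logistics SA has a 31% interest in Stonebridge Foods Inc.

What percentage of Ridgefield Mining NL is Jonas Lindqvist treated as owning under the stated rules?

By parent–child attribution (R3), Jonas Lindqvist is treated as also owning Rosa Lindqvist's interest in Bluewater Ventures LLC, giving 73% + 27% = 100%.
Chain via Silverbay Logistics SA → Stonebridge Foods Inc. (R2): 67% × 31% × 41% = 8.5157% of Ridgefield Mining NL.
Chain via Bluewater Ventures LLC → Northgate Pharma AG (R2): 100% × 39% × 21% = 8.19% of Ridgefield Mining NL.
Direct interest in Ridgefield Mining NL: 6%.
Aggregating (R1): 8.5157% + 8.19% + 6% = 22.7057%.

22.7057%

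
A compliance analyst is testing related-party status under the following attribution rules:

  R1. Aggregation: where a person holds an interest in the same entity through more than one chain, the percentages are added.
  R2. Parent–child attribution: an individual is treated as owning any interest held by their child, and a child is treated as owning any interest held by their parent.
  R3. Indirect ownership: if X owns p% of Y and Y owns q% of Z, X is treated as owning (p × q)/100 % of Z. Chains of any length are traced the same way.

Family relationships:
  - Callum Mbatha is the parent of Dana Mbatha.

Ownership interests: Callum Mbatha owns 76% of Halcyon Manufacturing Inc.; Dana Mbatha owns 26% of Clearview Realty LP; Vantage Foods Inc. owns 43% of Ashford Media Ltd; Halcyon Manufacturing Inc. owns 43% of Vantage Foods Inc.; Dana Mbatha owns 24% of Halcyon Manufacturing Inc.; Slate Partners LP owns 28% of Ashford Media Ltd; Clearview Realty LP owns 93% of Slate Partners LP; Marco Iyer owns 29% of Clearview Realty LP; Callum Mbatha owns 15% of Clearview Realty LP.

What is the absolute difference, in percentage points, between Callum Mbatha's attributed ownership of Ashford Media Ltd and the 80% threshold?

50.8336

By parent–child attribution (R2), Callum Mbatha is treated as also owning Dana Mbatha's interest in Clearview Realty LP, giving 15% + 26% = 41%.
By parent–child attribution (R2), Callum Mbatha is treated as also owning Dana Mbatha's interest in Halcyon Manufacturing Inc, giving 76% + 24% = 100%.
Chain via Clearview Realty LP → Slate Partners LP (R3): 41% × 93% × 28% = 10.6764% of Ashford Media Ltd.
Chain via Halcyon Manufacturing Inc. → Vantage Foods Inc. (R3): 100% × 43% × 43% = 18.49% of Ashford Media Ltd.
Aggregating (R1): 10.6764% + 18.49% = 29.1664%.
29.1664% falls short of the 80% threshold by 50.8336 percentage points.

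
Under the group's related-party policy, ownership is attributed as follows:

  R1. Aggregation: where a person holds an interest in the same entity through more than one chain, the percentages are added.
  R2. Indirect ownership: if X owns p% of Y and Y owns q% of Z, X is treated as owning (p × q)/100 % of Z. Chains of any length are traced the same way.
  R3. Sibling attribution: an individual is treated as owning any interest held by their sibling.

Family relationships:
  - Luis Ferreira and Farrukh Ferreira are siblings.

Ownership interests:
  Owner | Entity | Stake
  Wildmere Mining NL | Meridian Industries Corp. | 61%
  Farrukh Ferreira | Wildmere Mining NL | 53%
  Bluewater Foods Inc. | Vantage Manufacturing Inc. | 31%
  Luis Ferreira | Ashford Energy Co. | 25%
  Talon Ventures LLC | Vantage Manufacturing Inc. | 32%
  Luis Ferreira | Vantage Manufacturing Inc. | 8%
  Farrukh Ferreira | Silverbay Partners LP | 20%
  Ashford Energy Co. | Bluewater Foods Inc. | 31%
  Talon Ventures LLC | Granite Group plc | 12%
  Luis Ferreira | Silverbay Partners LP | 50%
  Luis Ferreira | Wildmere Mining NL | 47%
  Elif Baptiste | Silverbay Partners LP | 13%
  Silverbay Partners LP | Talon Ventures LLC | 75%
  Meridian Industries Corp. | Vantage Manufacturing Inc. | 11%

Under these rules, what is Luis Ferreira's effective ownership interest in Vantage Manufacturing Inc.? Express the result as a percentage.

By sibling attribution (R3), Luis Ferreira is treated as also owning Farrukh Ferreira's interest in Wildmere Mining NL, giving 47% + 53% = 100%.
By sibling attribution (R3), Luis Ferreira is treated as also owning Farrukh Ferreira's interest in Silverbay Partners LP, giving 50% + 20% = 70%.
Chain via Ashford Energy Co. → Bluewater Foods Inc. (R2): 25% × 31% × 31% = 2.4025% of Vantage Manufacturing Inc.
Chain via Wildmere Mining NL → Meridian Industries Corp. (R2): 100% × 61% × 11% = 6.71% of Vantage Manufacturing Inc.
Chain via Silverbay Partners LP → Talon Ventures LLC (R2): 70% × 75% × 32% = 16.8% of Vantage Manufacturing Inc.
Direct interest in Vantage Manufacturing Inc: 8%.
Aggregating (R1): 2.4025% + 6.71% + 16.8% + 8% = 33.9125%.

33.9125%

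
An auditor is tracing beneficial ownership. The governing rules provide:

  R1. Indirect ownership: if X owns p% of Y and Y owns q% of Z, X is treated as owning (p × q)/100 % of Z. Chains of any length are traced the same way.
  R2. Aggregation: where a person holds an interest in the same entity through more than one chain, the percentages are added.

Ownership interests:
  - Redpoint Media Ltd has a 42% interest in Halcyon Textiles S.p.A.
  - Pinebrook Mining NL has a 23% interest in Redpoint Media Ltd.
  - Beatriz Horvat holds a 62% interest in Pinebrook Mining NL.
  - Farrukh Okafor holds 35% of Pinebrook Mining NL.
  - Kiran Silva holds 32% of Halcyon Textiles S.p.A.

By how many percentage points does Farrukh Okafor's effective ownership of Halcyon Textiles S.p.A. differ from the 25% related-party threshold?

Chain via Pinebrook Mining NL → Redpoint Media Ltd (R1): 35% × 23% × 42% = 3.381% of Halcyon Textiles S.p.A.
3.381% falls short of the 25% threshold by 21.619 percentage points.

21.619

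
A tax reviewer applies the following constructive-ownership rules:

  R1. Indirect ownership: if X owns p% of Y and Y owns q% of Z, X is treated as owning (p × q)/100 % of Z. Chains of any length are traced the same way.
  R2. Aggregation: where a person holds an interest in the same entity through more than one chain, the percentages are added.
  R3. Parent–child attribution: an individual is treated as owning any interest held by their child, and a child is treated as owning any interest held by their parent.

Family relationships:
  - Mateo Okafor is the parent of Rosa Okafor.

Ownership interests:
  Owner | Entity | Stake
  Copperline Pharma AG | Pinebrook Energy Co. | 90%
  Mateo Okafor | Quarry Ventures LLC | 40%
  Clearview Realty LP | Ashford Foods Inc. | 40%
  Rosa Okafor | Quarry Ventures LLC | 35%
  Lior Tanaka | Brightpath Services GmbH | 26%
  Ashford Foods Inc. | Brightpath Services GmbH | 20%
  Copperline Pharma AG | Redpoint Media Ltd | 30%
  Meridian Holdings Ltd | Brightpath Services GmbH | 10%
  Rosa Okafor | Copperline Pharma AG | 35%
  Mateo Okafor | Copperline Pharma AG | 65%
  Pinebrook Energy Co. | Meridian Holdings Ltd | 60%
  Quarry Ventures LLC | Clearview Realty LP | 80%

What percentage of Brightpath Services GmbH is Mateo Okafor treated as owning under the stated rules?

By parent–child attribution (R3), Mateo Okafor is treated as also owning Rosa Okafor's interest in Copperline Pharma AG, giving 65% + 35% = 100%.
By parent–child attribution (R3), Mateo Okafor is treated as also owning Rosa Okafor's interest in Quarry Ventures LLC, giving 40% + 35% = 75%.
Chain via Copperline Pharma AG → Pinebrook Energy Co. → Meridian Holdings Ltd (R1): 100% × 90% × 60% × 10% = 5.4% of Brightpath Services GmbH.
Chain via Quarry Ventures LLC → Clearview Realty LP → Ashford Foods Inc. (R1): 75% × 80% × 40% × 20% = 4.8% of Brightpath Services GmbH.
Aggregating (R2): 5.4% + 4.8% = 10.2%.

10.2%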